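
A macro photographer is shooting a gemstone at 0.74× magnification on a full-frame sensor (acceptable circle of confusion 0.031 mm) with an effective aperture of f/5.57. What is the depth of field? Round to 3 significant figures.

0.631 mm

At magnification m, DoF ≈ 2·N_eff·c/m² = 2 × 5.57 × 0.031 / 0.74² = 0.3453 / 0.5476 ≈ 0.631 mm.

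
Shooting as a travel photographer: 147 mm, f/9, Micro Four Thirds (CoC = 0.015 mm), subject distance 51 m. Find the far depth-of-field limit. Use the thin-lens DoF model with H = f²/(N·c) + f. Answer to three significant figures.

74.7 m

Hyperfocal distance H = f²/(N·c) + f = 147²/(9 × 0.015) + 147 = 21609/0.135 + 147 ≈ 160213.7 mm ≈ 160.2 m.
Far limit Df = s·(H − f)/(H − s) = 51000 × (160213.7 − 147) / (160213.7 − 51000) = 51000 × 160066.7 / 109213.7 ≈ 74747 mm ≈ 74.7 m.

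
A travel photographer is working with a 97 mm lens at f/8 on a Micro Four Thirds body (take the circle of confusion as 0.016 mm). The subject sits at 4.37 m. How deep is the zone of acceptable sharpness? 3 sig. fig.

Hyperfocal distance H = f²/(N·c) + f = 97²/(8 × 0.016) + 97 = 9409/0.128 + 97 ≈ 73604.8 mm ≈ 73.60 m.
Near limit Dn = s·(H − f)/(H + s − 2f) = 4370 × (73604.8 − 97) / (73604.8 + 4370 − 2 × 97) = 4370 × 73507.8 / 77780.8 ≈ 4129.93 mm.
Far limit Df = s·(H − f)/(H − s) = 4370 × (73604.8 − 97) / (73604.8 − 4370) = 4370 × 73507.8 / 69234.8 ≈ 4639.71 mm.
Depth of field = Df − Dn = 4639.71 − 4129.93 ≈ 509.78 mm ≈ 0.510 m.

0.510 m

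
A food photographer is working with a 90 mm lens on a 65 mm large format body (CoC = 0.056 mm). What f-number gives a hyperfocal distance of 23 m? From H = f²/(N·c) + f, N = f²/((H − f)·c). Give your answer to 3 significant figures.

Rearrange H = f²/(N·c) + f for N: N = f² / ((H − f)·c).
N = 90² / ((23000 − 90) × 0.056) = 8100 / 1283 ≈ 6.31.

f/6.31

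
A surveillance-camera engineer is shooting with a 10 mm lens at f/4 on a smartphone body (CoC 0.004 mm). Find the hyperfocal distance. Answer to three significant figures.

6.26 m

Hyperfocal distance H = f²/(N·c) + f = 10²/(4 × 0.004) + 10 = 100/0.016 + 10 ≈ 6260.0 mm ≈ 6.26 m.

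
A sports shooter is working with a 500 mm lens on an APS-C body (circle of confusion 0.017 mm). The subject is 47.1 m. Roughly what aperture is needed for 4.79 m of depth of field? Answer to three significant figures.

f/16

Write h = H − f = f²/(N·c). The thin-lens limits are Dn = s·h/(h + (s−f)) and Df = s·h/(h − (s−f)), so DoF = Df − Dn = 2·s·(s−f)·h / (h² − (s−f)²).
That is a quadratic in h: DoF·h² − 2·s·(s−f)·h − DoF·(s−f)² = 0 ⇒ h = (s−f)·(s + √(s² + DoF²)) / DoF = 46600 × (47100 + √(47100² + 4790²)) / 4790 = 46600 × (47100 + 47342.9) / 4790 ≈ 918798 mm.
Then N = f²/(c·h) = 500² / (0.017 × 918798) = 250000 / 15620 ≈ 16.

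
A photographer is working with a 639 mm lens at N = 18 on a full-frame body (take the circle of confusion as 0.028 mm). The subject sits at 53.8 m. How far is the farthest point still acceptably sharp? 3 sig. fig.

57.6 m

Hyperfocal distance H = f²/(N·c) + f = 639²/(18 × 0.028) + 639 = 408321/0.504 + 639 ≈ 810799.7 mm ≈ 810.8 m.
Far limit Df = s·(H − f)/(H − s) = 53800 × (810799.7 − 639) / (810799.7 − 53800) = 53800 × 810160.7 / 756999.7 ≈ 57578 mm ≈ 57.6 m.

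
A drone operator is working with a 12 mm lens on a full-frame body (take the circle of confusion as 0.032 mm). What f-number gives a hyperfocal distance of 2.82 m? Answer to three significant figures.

f/1.60

Rearrange H = f²/(N·c) + f for N: N = f² / ((H − f)·c).
N = 12² / ((2820 − 12) × 0.032) = 144 / 89.86 ≈ 1.60.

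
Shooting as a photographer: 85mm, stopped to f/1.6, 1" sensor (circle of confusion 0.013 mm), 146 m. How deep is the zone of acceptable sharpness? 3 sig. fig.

Hyperfocal distance H = f²/(N·c) + f = 85²/(1.6 × 0.013) + 85 = 7225/0.0208 + 85 ≈ 347440.8 mm ≈ 347.4 m.
Near limit Dn = s·(H − f)/(H + s − 2f) = 146000 × (347440.8 − 85) / (347440.8 + 146000 − 2 × 85) = 146000 × 347355.8 / 493270.8 ≈ 102812 mm.
Far limit Df = s·(H − f)/(H − s) = 146000 × (347440.8 − 85) / (347440.8 − 146000) = 146000 × 347355.8 / 201440.8 ≈ 251756 mm.
Depth of field = Df − Dn = 251756 − 102812 ≈ 148944 mm ≈ 149 m.

149 m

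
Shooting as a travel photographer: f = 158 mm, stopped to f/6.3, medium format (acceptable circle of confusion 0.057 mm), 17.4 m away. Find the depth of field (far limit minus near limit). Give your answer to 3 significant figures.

9.20 m

Hyperfocal distance H = f²/(N·c) + f = 158²/(6.3 × 0.057) + 158 = 24964/0.3591 + 158 ≈ 69676.2 mm ≈ 69.68 m.
Near limit Dn = s·(H − f)/(H + s − 2f) = 17400 × (69676.2 − 158) / (69676.2 + 17400 − 2 × 158) = 17400 × 69518.2 / 86760.2 ≈ 13942.1 mm.
Far limit Df = s·(H − f)/(H − s) = 17400 × (69676.2 − 158) / (69676.2 − 17400) = 17400 × 69518.2 / 52276.2 ≈ 23139.0 mm.
Depth of field = Df − Dn = 23139.0 − 13942.1 ≈ 9196.9 mm ≈ 9.20 m.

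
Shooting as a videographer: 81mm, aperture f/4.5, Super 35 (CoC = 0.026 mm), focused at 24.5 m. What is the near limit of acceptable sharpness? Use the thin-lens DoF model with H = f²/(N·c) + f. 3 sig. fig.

17.1 m

Hyperfocal distance H = f²/(N·c) + f = 81²/(4.5 × 0.026) + 81 = 6561/0.117 + 81 ≈ 56157.9 mm ≈ 56.16 m.
Near limit Dn = s·(H − f)/(H + s − 2f) = 24500 × (56157.9 − 81) / (56157.9 + 24500 − 2 × 81) = 24500 × 56076.9 / 80495.9 ≈ 17068 mm ≈ 17.1 m.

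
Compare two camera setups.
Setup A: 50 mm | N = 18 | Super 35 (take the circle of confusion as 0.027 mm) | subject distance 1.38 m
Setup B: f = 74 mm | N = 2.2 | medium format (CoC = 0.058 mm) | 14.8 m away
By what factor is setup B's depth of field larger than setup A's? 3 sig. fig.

Setup A: H = 50²/(18×0.027) + 50 ≈ 5194.0 mm; DoF = Df − Dn = 1861.22 − 1096.50 ≈ 764.72 mm.
Setup B: H = 74²/(2.2×0.058) + 74 ≈ 42989.4 mm; DoF = Df − Dn = 22531 − 11019 ≈ 11512 mm.
Ratio = 11512 / 764.72 ≈ 15.1.

15.1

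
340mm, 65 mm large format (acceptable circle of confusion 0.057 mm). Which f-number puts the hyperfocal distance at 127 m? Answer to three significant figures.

f/16

Rearrange H = f²/(N·c) + f for N: N = f² / ((H − f)·c).
N = 340² / ((127000 − 340) × 0.057) = 115600 / 7220 ≈ 16.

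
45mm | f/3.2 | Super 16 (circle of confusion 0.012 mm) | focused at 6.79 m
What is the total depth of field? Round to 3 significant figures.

Hyperfocal distance H = f²/(N·c) + f = 45²/(3.2 × 0.012) + 45 = 2025/0.0384 + 45 ≈ 52779.4 mm ≈ 52.78 m.
Near limit Dn = s·(H − f)/(H + s − 2f) = 6790 × (52779.4 − 45) / (52779.4 + 6790 − 2 × 45) = 6790 × 52734.4 / 59479.4 ≈ 6020.0 mm.
Far limit Df = s·(H − f)/(H − s) = 6790 × (52779.4 − 45) / (52779.4 − 6790) = 6790 × 52734.4 / 45989.4 ≈ 7785.9 mm.
Depth of field = Df − Dn = 7785.9 − 6020.0 ≈ 1765.9 mm ≈ 1.77 m.

1.77 m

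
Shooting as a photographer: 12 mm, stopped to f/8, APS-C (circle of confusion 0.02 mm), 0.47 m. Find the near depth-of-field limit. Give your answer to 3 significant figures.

311 mm

Hyperfocal distance H = f²/(N·c) + f = 12²/(8 × 0.02) + 12 = 144/0.16 + 12 ≈ 912.0 mm ≈ 0.912 m.
Near limit Dn = s·(H − f)/(H + s − 2f) = 470 × (912.0 − 12) / (912.0 + 470 − 2 × 12) = 470 × 900.0 / 1358.0 ≈ 311.49 mm.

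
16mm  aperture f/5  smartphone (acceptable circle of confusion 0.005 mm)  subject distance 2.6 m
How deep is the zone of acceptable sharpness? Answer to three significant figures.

1.40 m

Hyperfocal distance H = f²/(N·c) + f = 16²/(5 × 0.005) + 16 = 256/0.025 + 16 ≈ 10256.0 mm ≈ 10.26 m.
Near limit Dn = s·(H − f)/(H + s − 2f) = 2600 × (10256.0 − 16) / (10256.0 + 2600 − 2 × 16) = 2600 × 10240.0 / 12824.0 ≈ 2076.1 mm.
Far limit Df = s·(H − f)/(H − s) = 2600 × (10256.0 − 16) / (10256.0 − 2600) = 2600 × 10240.0 / 7656.0 ≈ 3477.5 mm.
Depth of field = Df − Dn = 3477.5 − 2076.1 ≈ 1401.4 mm ≈ 1.40 m.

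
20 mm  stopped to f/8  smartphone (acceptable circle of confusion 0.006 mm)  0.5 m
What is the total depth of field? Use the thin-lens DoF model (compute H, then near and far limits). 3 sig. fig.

Hyperfocal distance H = f²/(N·c) + f = 20²/(8 × 0.006) + 20 = 400/0.048 + 20 ≈ 8353.3 mm ≈ 8.353 m.
Near limit Dn = s·(H − f)/(H + s − 2f) = 500 × (8353.3 − 20) / (8353.3 + 500 − 2 × 20) = 500 × 8333.3 / 8813.3 ≈ 472.769 mm.
Far limit Df = s·(H − f)/(H − s) = 500 × (8353.3 − 20) / (8353.3 − 500) = 500 × 8333.3 / 7853.3 ≈ 530.560 mm.
Depth of field = Df − Dn = 530.560 − 472.769 ≈ 57.791 mm.

57.8 mm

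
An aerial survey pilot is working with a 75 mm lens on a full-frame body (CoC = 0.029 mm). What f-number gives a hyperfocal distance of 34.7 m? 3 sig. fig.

f/5.60

Rearrange H = f²/(N·c) + f for N: N = f² / ((H − f)·c).
N = 75² / ((34700 − 75) × 0.029) = 5625 / 1004 ≈ 5.60.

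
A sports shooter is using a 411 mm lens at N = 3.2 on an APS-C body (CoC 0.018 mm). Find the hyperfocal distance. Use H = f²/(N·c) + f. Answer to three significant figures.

2930 m

Hyperfocal distance H = f²/(N·c) + f = 411²/(3.2 × 0.018) + 411 = 168921/0.0576 + 411 ≈ 2933067.2 mm ≈ 2930 m.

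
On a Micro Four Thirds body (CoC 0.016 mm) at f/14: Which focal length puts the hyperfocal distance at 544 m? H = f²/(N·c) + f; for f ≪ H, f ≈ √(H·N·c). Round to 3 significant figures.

349 mm

From H = f²/(N·c) + f, with f ≪ H: f ≈ √(H·N·c) = √(544000 × 14 × 0.016) = √121856 ≈ 349.1 mm.
The +f correction barely moves this — solving exactly, f² + N·c·f − N·c·H = 0 ⇒ f = (−N·c + √((N·c)² + 4·N·c·H))/2 = (−0.224 + √487424)/2 ≈ 348.97 mm, so f ≈ 349 mm.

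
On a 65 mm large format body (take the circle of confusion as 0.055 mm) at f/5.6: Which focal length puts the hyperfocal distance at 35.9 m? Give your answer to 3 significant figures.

From H = f²/(N·c) + f, with f ≪ H: f ≈ √(H·N·c) = √(35900 × 5.6 × 0.055) = √11057 ≈ 105.2 mm.
The +f correction barely moves this — solving exactly, f² + N·c·f − N·c·H = 0 ⇒ f = (−N·c + √((N·c)² + 4·N·c·H))/2 = (−0.308 + √44229)/2 ≈ 105.00 mm, so f ≈ 105 mm.

105 mm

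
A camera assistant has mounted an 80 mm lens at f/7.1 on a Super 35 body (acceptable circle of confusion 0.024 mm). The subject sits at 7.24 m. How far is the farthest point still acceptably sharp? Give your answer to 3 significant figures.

Hyperfocal distance H = f²/(N·c) + f = 80²/(7.1 × 0.024) + 80 = 6400/0.1704 + 80 ≈ 37638.7 mm ≈ 37.64 m.
Far limit Df = s·(H − f)/(H − s) = 7240 × (37638.7 − 80) / (37638.7 − 7240) = 7240 × 37558.7 / 30398.7 ≈ 8945.3 mm ≈ 8.95 m.

8.95 m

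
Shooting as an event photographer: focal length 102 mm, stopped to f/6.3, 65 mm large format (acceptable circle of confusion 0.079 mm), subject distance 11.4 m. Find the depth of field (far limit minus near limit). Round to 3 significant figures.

Hyperfocal distance H = f²/(N·c) + f = 102²/(6.3 × 0.079) + 102 = 10404/0.4977 + 102 ≈ 21006.2 mm ≈ 21.01 m.
Near limit Dn = s·(H − f)/(H + s − 2f) = 11400 × (21006.2 − 102) / (21006.2 + 11400 − 2 × 102) = 11400 × 20904.2 / 32202.2 ≈ 7400 mm.
Far limit Df = s·(H − f)/(H − s) = 11400 × (21006.2 − 102) / (21006.2 − 11400) = 11400 × 20904.2 / 9606.2 ≈ 24808 mm.
Depth of field = Df − Dn = 24808 − 7400 ≈ 17408 mm ≈ 17.4 m.

17.4 m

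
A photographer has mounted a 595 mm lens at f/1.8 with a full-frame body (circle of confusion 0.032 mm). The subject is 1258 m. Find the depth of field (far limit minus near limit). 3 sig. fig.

537 m

Hyperfocal distance H = f²/(N·c) + f = 595²/(1.8 × 0.032) + 595 = 354025/0.0576 + 595 ≈ 6146862.4 mm ≈ 6147 m.
Near limit Dn = s·(H − f)/(H + s − 2f) = 1258000 × (6146862.4 − 595) / (6146862.4 + 1258000 − 2 × 595) = 1258000 × 6146267.4 / 7403672.4 ≈ 1044347 mm.
Far limit Df = s·(H − f)/(H − s) = 1258000 × (6146862.4 − 595) / (6146862.4 − 1258000) = 1258000 × 6146267.4 / 4888862.4 ≈ 1581555 mm.
Depth of field = Df − Dn = 1581555 − 1044347 ≈ 537208 mm ≈ 537 m.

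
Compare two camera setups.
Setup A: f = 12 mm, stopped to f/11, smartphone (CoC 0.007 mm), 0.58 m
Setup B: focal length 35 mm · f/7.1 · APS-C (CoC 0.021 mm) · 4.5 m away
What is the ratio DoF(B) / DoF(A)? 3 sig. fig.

Setup A: H = 12²/(11×0.007) + 12 ≈ 1882.1 mm; DoF = Df − Dn = 833.00 − 444.88 ≈ 388.12 mm.
Setup B: H = 35²/(7.1×0.021) + 35 ≈ 8251.0 mm; DoF = Df − Dn = 9856.6 − 2915.5 ≈ 6941.1 mm.
Ratio = 6941.1 / 388.12 ≈ 17.9.

17.9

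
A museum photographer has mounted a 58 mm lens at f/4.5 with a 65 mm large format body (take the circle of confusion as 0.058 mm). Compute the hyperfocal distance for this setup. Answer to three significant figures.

12.9 m

Hyperfocal distance H = f²/(N·c) + f = 58²/(4.5 × 0.058) + 58 = 3364/0.261 + 58 ≈ 12946.9 mm ≈ 12.9 m.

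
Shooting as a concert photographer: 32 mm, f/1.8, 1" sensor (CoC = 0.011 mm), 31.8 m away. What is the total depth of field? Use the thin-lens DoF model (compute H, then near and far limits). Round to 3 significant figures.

Hyperfocal distance H = f²/(N·c) + f = 32²/(1.8 × 0.011) + 32 = 1024/0.0198 + 32 ≈ 51749.2 mm ≈ 51.75 m.
Near limit Dn = s·(H − f)/(H + s − 2f) = 31800 × (51749.2 − 32) / (51749.2 + 31800 − 2 × 32) = 31800 × 51717.2 / 83485.2 ≈ 19699 mm.
Far limit Df = s·(H − f)/(H − s) = 31800 × (51749.2 − 32) / (51749.2 − 31800) = 31800 × 51717.2 / 19949.2 ≈ 82440 mm.
Depth of field = Df − Dn = 82440 − 19699 ≈ 62741 mm ≈ 62.7 m.

62.7 m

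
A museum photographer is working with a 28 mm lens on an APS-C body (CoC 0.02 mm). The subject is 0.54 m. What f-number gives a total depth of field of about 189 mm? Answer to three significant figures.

f/13

Write h = H − f = f²/(N·c). The thin-lens limits are Dn = s·h/(h + (s−f)) and Df = s·h/(h − (s−f)), so DoF = Df − Dn = 2·s·(s−f)·h / (h² − (s−f)²).
That is a quadratic in h: DoF·h² − 2·s·(s−f)·h − DoF·(s−f)² = 0 ⇒ h = (s−f)·(s + √(s² + DoF²)) / DoF = 512 × (540 + √(540² + 189²)) / 189 = 512 × (540 + 572.120) / 189 ≈ 3012.7 mm.
Then N = f²/(c·h) = 28² / (0.02 × 3012.7) = 784 / 60.255 ≈ 13.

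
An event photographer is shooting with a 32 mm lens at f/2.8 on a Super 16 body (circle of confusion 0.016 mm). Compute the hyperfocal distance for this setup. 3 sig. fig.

22.9 m

Hyperfocal distance H = f²/(N·c) + f = 32²/(2.8 × 0.016) + 32 = 1024/0.0448 + 32 ≈ 22889.1 mm ≈ 22.9 m.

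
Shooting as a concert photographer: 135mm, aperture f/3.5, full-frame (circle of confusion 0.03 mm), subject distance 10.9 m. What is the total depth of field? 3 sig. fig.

Hyperfocal distance H = f²/(N·c) + f = 135²/(3.5 × 0.03) + 135 = 18225/0.105 + 135 ≈ 173706.4 mm ≈ 173.7 m.
Near limit Dn = s·(H − f)/(H + s − 2f) = 10900 × (173706.4 − 135) / (173706.4 + 10900 − 2 × 135) = 10900 × 173571.4 / 184336.4 ≈ 10263.5 mm.
Far limit Df = s·(H − f)/(H − s) = 10900 × (173706.4 − 135) / (173706.4 − 10900) = 10900 × 173571.4 / 162806.4 ≈ 11620.7 mm.
Depth of field = Df − Dn = 11620.7 − 10263.5 ≈ 1357.2 mm ≈ 1.36 m.

1.36 m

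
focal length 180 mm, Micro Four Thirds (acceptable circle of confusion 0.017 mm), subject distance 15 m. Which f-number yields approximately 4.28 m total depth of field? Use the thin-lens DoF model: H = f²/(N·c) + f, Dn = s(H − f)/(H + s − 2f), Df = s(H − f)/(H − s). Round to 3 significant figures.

f/18

Write h = H − f = f²/(N·c). The thin-lens limits are Dn = s·h/(h + (s−f)) and Df = s·h/(h − (s−f)), so DoF = Df − Dn = 2·s·(s−f)·h / (h² − (s−f)²).
That is a quadratic in h: DoF·h² − 2·s·(s−f)·h − DoF·(s−f)² = 0 ⇒ h = (s−f)·(s + √(s² + DoF²)) / DoF = 14820 × (15000 + √(15000² + 4280²)) / 4280 = 14820 × (15000 + 15598.7) / 4280 ≈ 105951 mm.
Then N = f²/(c·h) = 180² / (0.017 × 105951) = 32400 / 1801.2 ≈ 18.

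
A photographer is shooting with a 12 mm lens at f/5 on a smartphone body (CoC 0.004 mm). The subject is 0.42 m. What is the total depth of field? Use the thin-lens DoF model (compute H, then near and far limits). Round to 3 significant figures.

Hyperfocal distance H = f²/(N·c) + f = 12²/(5 × 0.004) + 12 = 144/0.02 + 12 ≈ 7212.0 mm ≈ 7.212 m.
Near limit Dn = s·(H − f)/(H + s − 2f) = 420 × (7212.0 − 12) / (7212.0 + 420 − 2 × 12) = 420 × 7200.0 / 7608.0 ≈ 397.476 mm.
Far limit Df = s·(H − f)/(H − s) = 420 × (7212.0 − 12) / (7212.0 − 420) = 420 × 7200.0 / 6792.0 ≈ 445.230 mm.
Depth of field = Df − Dn = 445.230 − 397.476 ≈ 47.754 mm.

47.8 mm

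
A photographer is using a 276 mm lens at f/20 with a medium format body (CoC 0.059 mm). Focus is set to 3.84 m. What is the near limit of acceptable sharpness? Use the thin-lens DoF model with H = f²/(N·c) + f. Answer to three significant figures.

Hyperfocal distance H = f²/(N·c) + f = 276²/(20 × 0.059) + 276 = 76176/1.18 + 276 ≈ 64831.9 mm ≈ 64.83 m.
Near limit Dn = s·(H − f)/(H + s − 2f) = 3840 × (64831.9 − 276) / (64831.9 + 3840 − 2 × 276) = 3840 × 64555.9 / 68119.9 ≈ 3639.1 mm ≈ 3.64 m.

3.64 m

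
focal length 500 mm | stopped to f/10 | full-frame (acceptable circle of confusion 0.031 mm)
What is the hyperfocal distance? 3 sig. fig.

807 m

Hyperfocal distance H = f²/(N·c) + f = 500²/(10 × 0.031) + 500 = 250000/0.31 + 500 ≈ 806951.6 mm ≈ 807 m.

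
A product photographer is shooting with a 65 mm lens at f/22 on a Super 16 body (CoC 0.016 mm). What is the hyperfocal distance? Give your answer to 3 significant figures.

12.1 m

Hyperfocal distance H = f²/(N·c) + f = 65²/(22 × 0.016) + 65 = 4225/0.352 + 65 ≈ 12067.8 mm ≈ 12.1 m.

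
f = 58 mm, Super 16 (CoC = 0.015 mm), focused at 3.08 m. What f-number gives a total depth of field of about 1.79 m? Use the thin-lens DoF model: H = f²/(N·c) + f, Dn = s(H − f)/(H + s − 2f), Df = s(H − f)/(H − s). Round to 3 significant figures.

f/20

Write h = H − f = f²/(N·c). The thin-lens limits are Dn = s·h/(h + (s−f)) and Df = s·h/(h − (s−f)), so DoF = Df − Dn = 2·s·(s−f)·h / (h² − (s−f)²).
That is a quadratic in h: DoF·h² − 2·s·(s−f)·h − DoF·(s−f)² = 0 ⇒ h = (s−f)·(s + √(s² + DoF²)) / DoF = 3022 × (3080 + √(3080² + 1790²)) / 1790 = 3022 × (3080 + 3562.37) / 1790 ≈ 11214 mm.
Then N = f²/(c·h) = 58² / (0.015 × 11214) = 3364 / 168.21 ≈ 20.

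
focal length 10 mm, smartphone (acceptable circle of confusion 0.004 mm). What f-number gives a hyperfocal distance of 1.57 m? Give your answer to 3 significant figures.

f/16

Rearrange H = f²/(N·c) + f for N: N = f² / ((H − f)·c).
N = 10² / ((1570 − 10) × 0.004) = 100 / 6.240 ≈ 16.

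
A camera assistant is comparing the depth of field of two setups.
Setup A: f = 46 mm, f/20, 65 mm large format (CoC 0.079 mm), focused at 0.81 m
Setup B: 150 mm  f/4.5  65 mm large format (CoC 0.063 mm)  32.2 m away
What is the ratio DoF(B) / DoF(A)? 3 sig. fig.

Setup A: H = 46²/(20×0.079) + 46 ≈ 1385.2 mm; DoF = Df − Dn = 1885.8 − 515.8 ≈ 1370.0 mm.
Setup B: H = 150²/(4.5×0.063) + 150 ≈ 79515.1 mm; DoF = Df − Dn = 54011 − 22937 ≈ 31074 mm.
Ratio = 31074 / 1370.0 ≈ 22.7.

22.7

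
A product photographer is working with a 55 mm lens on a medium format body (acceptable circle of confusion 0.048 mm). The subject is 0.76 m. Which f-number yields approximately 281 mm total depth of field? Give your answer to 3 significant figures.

Write h = H − f = f²/(N·c). The thin-lens limits are Dn = s·h/(h + (s−f)) and Df = s·h/(h − (s−f)), so DoF = Df − Dn = 2·s·(s−f)·h / (h² − (s−f)²).
That is a quadratic in h: DoF·h² − 2·s·(s−f)·h − DoF·(s−f)² = 0 ⇒ h = (s−f)·(s + √(s² + DoF²)) / DoF = 705 × (760 + √(760² + 281²)) / 281 = 705 × (760 + 810.285) / 281 ≈ 3939.7 mm.
Then N = f²/(c·h) = 55² / (0.048 × 3939.7) = 3025 / 189.10 ≈ 16.

f/16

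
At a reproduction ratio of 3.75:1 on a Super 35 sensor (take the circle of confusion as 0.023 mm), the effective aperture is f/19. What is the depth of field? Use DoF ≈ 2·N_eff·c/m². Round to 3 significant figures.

At magnification m, DoF ≈ 2·N_eff·c/m² = 2 × 19 × 0.023 / 3.75² = 0.874 / 14.06 ≈ 0.0622 mm.

0.0622 mm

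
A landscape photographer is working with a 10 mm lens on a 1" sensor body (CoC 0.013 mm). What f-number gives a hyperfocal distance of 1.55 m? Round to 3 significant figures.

Rearrange H = f²/(N·c) + f for N: N = f² / ((H − f)·c).
N = 10² / ((1550 − 10) × 0.013) = 100 / 20.02 ≈ 5.

f/5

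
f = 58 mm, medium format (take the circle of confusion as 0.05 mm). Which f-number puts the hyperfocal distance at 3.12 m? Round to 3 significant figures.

Rearrange H = f²/(N·c) + f for N: N = f² / ((H − f)·c).
N = 58² / ((3120 − 58) × 0.05) = 3364 / 153.1 ≈ 22.

f/22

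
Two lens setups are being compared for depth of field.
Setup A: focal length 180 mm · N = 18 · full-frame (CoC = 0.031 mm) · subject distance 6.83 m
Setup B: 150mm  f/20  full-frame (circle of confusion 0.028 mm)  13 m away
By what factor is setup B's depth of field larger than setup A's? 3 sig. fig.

5.84

Setup A: H = 180²/(18×0.031) + 180 ≈ 58244.5 mm; DoF = Df − Dn = 7713.4 − 6128.2 ≈ 1585.2 mm.
Setup B: H = 150²/(20×0.028) + 150 ≈ 40328.6 mm; DoF = Df − Dn = 19112.7 − 9849.8 ≈ 9262.9 mm.
Ratio = 9262.9 / 1585.2 ≈ 5.84.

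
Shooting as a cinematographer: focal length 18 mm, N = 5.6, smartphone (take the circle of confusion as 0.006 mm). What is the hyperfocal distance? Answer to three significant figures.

9.66 m

Hyperfocal distance H = f²/(N·c) + f = 18²/(5.6 × 0.006) + 18 = 324/0.0336 + 18 ≈ 9660.9 mm ≈ 9.66 m.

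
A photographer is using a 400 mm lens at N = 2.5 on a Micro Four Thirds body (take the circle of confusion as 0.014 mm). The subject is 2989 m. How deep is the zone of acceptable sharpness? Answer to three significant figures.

Hyperfocal distance H = f²/(N·c) + f = 400²/(2.5 × 0.014) + 400 = 160000/0.035 + 400 ≈ 4571828.6 mm ≈ 4572 m.
Near limit Dn = s·(H − f)/(H + s − 2f) = 2989000 × (4571828.6 − 400) / (4571828.6 + 2989000 − 2 × 400) = 2989000 × 4571428.6 / 7560028.6 ≈ 1807401 mm.
Far limit Df = s·(H − f)/(H − s) = 2989000 × (4571828.6 − 400) / (4571828.6 − 2989000) = 2989000 × 4571428.6 / 1582828.6 ≈ 8632647 mm.
Depth of field = Df − Dn = 8632647 − 1807401 ≈ 6825246 mm ≈ 6830 m.

6830 m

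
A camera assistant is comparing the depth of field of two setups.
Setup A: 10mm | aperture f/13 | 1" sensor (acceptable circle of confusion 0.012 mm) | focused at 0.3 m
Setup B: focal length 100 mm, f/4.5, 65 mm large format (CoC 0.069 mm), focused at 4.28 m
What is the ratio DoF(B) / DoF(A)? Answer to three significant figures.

3.31

Setup A: H = 10²/(13×0.012) + 10 ≈ 651.0 mm; DoF = Df − Dn = 547.85 − 206.55 ≈ 341.30 mm.
Setup B: H = 100²/(4.5×0.069) + 100 ≈ 32306.1 mm; DoF = Df − Dn = 4918.3 − 3788.3 ≈ 1130.0 mm.
Ratio = 1130.0 / 341.30 ≈ 3.31.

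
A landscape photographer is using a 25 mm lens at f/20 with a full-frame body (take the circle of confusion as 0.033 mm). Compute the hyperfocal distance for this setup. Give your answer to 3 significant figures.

0.972 m

Hyperfocal distance H = f²/(N·c) + f = 25²/(20 × 0.033) + 25 = 625/0.66 + 25 ≈ 972.0 mm ≈ 0.972 m.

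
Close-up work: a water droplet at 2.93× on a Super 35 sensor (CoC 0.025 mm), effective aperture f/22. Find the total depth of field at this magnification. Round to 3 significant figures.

0.128 mm

At magnification m, DoF ≈ 2·N_eff·c/m² = 2 × 22 × 0.025 / 2.93² = 1.1 / 8.585 ≈ 0.128 mm.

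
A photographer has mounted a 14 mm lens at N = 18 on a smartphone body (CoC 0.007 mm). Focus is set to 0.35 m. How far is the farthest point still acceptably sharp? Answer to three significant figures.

446 mm

Hyperfocal distance H = f²/(N·c) + f = 14²/(18 × 0.007) + 14 = 196/0.126 + 14 ≈ 1569.6 mm ≈ 1.570 m.
Far limit Df = s·(H − f)/(H − s) = 350 × (1569.6 − 14) / (1569.6 − 350) = 350 × 1555.6 / 1219.6 ≈ 446.43 mm.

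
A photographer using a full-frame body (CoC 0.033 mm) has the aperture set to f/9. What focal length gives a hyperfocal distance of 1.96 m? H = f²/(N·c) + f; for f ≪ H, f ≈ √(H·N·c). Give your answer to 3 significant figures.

From H = f²/(N·c) + f, with f ≪ H: f ≈ √(H·N·c) = √(1960 × 9 × 0.033) = √582.12 ≈ 24.13 mm.
Exact: f² + N·c·f − N·c·H = 0 ⇒ f = (−N·c + √((N·c)² + 4·N·c·H))/2 = (−0.297 + √2328.6)/2 ≈ 23.979 mm ≈ 24.0 mm.

24.0 mm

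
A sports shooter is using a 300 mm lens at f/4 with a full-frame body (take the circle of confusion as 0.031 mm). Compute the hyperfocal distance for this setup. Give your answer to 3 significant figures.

Hyperfocal distance H = f²/(N·c) + f = 300²/(4 × 0.031) + 300 = 90000/0.124 + 300 ≈ 726106.5 mm ≈ 726 m.

726 m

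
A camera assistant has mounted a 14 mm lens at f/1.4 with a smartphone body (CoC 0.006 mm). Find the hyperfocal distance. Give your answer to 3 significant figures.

Hyperfocal distance H = f²/(N·c) + f = 14²/(1.4 × 0.006) + 14 = 196/0.0084 + 14 ≈ 23347.3 mm ≈ 23.3 m.

23.3 m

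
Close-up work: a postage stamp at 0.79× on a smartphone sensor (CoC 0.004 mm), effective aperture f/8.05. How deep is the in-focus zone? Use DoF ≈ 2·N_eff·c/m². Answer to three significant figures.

At magnification m, DoF ≈ 2·N_eff·c/m² = 2 × 8.05 × 0.004 / 0.79² = 0.0644 / 0.6241 ≈ 0.103 mm.

0.103 mm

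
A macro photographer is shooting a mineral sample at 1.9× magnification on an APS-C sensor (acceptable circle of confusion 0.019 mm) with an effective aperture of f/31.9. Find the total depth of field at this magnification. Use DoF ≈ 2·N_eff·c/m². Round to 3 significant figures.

At magnification m, DoF ≈ 2·N_eff·c/m² = 2 × 31.9 × 0.019 / 1.9² = 1.212 / 3.61 ≈ 0.336 mm.

0.336 mm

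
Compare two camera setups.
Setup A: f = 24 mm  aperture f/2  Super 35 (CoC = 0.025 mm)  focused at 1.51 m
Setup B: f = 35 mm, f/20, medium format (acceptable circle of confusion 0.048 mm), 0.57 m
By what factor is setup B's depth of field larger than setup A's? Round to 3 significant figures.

Setup A: H = 24²/(2×0.025) + 24 ≈ 11544.0 mm; DoF = Df − Dn = 1733.63 − 1337.48 ≈ 396.15 mm.
Setup B: H = 35²/(20×0.048) + 35 ≈ 1311.0 mm; DoF = Df − Dn = 981.52 − 401.62 ≈ 579.90 mm.
Ratio = 579.90 / 396.15 ≈ 1.46.

1.46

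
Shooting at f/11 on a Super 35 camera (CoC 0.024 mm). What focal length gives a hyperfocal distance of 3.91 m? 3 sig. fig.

32.0 mm

From H = f²/(N·c) + f, with f ≪ H: f ≈ √(H·N·c) = √(3910 × 11 × 0.024) = √1032.2 ≈ 32.13 mm.
Exact: f² + N·c·f − N·c·H = 0 ⇒ f = (−N·c + √((N·c)² + 4·N·c·H))/2 = (−0.264 + √4129.0)/2 ≈ 31.997 mm ≈ 32.0 mm.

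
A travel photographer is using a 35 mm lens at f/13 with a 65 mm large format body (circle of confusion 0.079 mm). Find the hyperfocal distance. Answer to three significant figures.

Hyperfocal distance H = f²/(N·c) + f = 35²/(13 × 0.079) + 35 = 1225/1.027 + 35 ≈ 1227.8 mm ≈ 1.23 m.

1.23 m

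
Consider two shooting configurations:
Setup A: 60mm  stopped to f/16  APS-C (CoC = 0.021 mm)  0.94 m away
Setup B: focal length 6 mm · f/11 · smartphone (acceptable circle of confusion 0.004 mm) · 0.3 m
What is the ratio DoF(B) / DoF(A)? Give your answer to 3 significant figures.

1.59

Setup A: H = 60²/(16×0.021) + 60 ≈ 10774.3 mm; DoF = Df − Dn = 1024.11 − 868.65 ≈ 155.46 mm.
Setup B: H = 6²/(11×0.004) + 6 ≈ 824.2 mm; DoF = Df − Dn = 468.26 − 220.70 ≈ 247.56 mm.
Ratio = 247.56 / 155.46 ≈ 1.59.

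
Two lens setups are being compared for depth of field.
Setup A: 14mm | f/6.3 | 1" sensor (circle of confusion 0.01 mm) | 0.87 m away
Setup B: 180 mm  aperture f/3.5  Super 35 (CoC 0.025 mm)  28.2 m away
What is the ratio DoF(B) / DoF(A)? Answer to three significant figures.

8.29

Setup A: H = 14²/(6.3×0.01) + 14 ≈ 3125.1 mm; DoF = Df − Dn = 1200.24 − 682.28 ≈ 517.96 mm.
Setup B: H = 180²/(3.5×0.025) + 180 ≈ 370465.7 mm; DoF = Df − Dn = 30508.6 − 26216.2 ≈ 4292.4 mm.
Ratio = 4292.4 / 517.96 ≈ 8.29.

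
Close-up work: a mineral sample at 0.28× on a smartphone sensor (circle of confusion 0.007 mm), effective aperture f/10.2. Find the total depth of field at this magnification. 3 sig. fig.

At magnification m, DoF ≈ 2·N_eff·c/m² = 2 × 10.2 × 0.007 / 0.28² = 0.1428 / 0.0784 ≈ 1.82 mm.

1.82 mm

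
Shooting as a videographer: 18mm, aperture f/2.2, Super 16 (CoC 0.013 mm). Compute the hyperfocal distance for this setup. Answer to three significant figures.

11.3 m

Hyperfocal distance H = f²/(N·c) + f = 18²/(2.2 × 0.013) + 18 = 324/0.0286 + 18 ≈ 11346.7 mm ≈ 11.3 m.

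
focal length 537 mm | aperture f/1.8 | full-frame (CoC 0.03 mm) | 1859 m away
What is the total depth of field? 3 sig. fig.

1470 m

Hyperfocal distance H = f²/(N·c) + f = 537²/(1.8 × 0.03) + 537 = 288369/0.054 + 537 ≈ 5340703.7 mm ≈ 5341 m.
Near limit Dn = s·(H − f)/(H + s − 2f) = 1859000 × (5340703.7 − 537) / (5340703.7 + 1859000 − 2 × 537) = 1859000 × 5340166.7 / 7198629.7 ≈ 1379064 mm.
Far limit Df = s·(H − f)/(H − s) = 1859000 × (5340703.7 − 537) / (5340703.7 − 1859000) = 1859000 × 5340166.7 / 3481703.7 ≈ 2851297 mm.
Depth of field = Df − Dn = 2851297 − 1379064 ≈ 1472233 mm ≈ 1470 m.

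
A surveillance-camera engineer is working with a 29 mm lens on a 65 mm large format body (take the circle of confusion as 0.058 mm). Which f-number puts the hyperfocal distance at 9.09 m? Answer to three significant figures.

f/1.60

Rearrange H = f²/(N·c) + f for N: N = f² / ((H − f)·c).
N = 29² / ((9090 − 29) × 0.058) = 841 / 525.5 ≈ 1.60.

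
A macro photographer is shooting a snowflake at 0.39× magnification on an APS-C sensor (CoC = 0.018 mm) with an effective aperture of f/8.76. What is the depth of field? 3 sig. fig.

2.07 mm

At magnification m, DoF ≈ 2·N_eff·c/m² = 2 × 8.76 × 0.018 / 0.39² = 0.3154 / 0.1521 ≈ 2.07 mm.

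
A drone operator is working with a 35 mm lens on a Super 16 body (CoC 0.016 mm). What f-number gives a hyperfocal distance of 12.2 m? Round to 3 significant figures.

Rearrange H = f²/(N·c) + f for N: N = f² / ((H − f)·c).
N = 35² / ((12200 − 35) × 0.016) = 1225 / 194.6 ≈ 6.29.

f/6.29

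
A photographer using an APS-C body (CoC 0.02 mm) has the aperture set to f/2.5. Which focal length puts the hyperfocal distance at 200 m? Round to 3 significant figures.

From H = f²/(N·c) + f, with f ≪ H: f ≈ √(H·N·c) = √(200000 × 2.5 × 0.02) = √10000 ≈ 100.0 mm.
The +f correction barely moves this — solving exactly, f² + N·c·f − N·c·H = 0 ⇒ f = (−N·c + √((N·c)² + 4·N·c·H))/2 = (−0.05 + √40000)/2 ≈ 99.975 mm, so f ≈ 100 mm.

100 mm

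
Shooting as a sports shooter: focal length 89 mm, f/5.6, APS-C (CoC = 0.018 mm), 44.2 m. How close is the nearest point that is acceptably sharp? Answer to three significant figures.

28.3 m

Hyperfocal distance H = f²/(N·c) + f = 89²/(5.6 × 0.018) + 89 = 7921/0.1008 + 89 ≈ 78670.3 mm ≈ 78.67 m.
Near limit Dn = s·(H − f)/(H + s − 2f) = 44200 × (78670.3 − 89) / (78670.3 + 44200 − 2 × 89) = 44200 × 78581.3 / 122692.3 ≈ 28309 mm ≈ 28.3 m.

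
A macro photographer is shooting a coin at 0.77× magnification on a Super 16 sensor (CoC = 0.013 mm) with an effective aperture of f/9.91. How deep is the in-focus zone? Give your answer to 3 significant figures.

At magnification m, DoF ≈ 2·N_eff·c/m² = 2 × 9.91 × 0.013 / 0.77² = 0.2577 / 0.5929 ≈ 0.435 mm.

0.435 mm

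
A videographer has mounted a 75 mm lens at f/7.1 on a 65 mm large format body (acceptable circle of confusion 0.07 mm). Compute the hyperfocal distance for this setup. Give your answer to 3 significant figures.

Hyperfocal distance H = f²/(N·c) + f = 75²/(7.1 × 0.07) + 75 = 5625/0.497 + 75 ≈ 11392.9 mm ≈ 11.4 m.

11.4 m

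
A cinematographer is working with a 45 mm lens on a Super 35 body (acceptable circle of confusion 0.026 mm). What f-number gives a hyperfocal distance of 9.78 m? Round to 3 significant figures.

f/8

Rearrange H = f²/(N·c) + f for N: N = f² / ((H − f)·c).
N = 45² / ((9780 − 45) × 0.026) = 2025 / 253.1 ≈ 8.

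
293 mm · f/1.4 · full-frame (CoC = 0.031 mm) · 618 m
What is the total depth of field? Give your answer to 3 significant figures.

Hyperfocal distance H = f²/(N·c) + f = 293²/(1.4 × 0.031) + 293 = 85849/0.0434 + 293 ≈ 1978380.6 mm ≈ 1978 m.
Near limit Dn = s·(H − f)/(H + s − 2f) = 618000 × (1978380.6 − 293) / (1978380.6 + 618000 − 2 × 293) = 618000 × 1978087.6 / 2595794.6 ≈ 470938 mm.
Far limit Df = s·(H − f)/(H − s) = 618000 × (1978380.6 − 293) / (1978380.6 − 618000) = 618000 × 1978087.6 / 1360380.6 ≈ 898615 mm.
Depth of field = Df − Dn = 898615 − 470938 ≈ 427677 mm ≈ 428 m.

428 m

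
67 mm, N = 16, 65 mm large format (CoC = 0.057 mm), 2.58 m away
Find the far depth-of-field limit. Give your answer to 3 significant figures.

5.27 m

Hyperfocal distance H = f²/(N·c) + f = 67²/(16 × 0.057) + 67 = 4489/0.912 + 67 ≈ 4989.1 mm ≈ 4.989 m.
Far limit Df = s·(H − f)/(H − s) = 2580 × (4989.1 − 67) / (4989.1 − 2580) = 2580 × 4922.1 / 2409.1 ≈ 5271.2 mm ≈ 5.27 m.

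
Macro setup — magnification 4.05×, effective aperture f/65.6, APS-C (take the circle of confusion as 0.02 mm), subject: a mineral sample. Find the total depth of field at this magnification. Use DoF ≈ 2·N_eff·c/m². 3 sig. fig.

At magnification m, DoF ≈ 2·N_eff·c/m² = 2 × 65.6 × 0.02 / 4.05² = 2.624 / 16.4 ≈ 0.16 mm.

0.160 mm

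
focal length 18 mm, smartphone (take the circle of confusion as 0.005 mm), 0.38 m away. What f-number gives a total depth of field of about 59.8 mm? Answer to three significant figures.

f/14

Write h = H − f = f²/(N·c). The thin-lens limits are Dn = s·h/(h + (s−f)) and Df = s·h/(h − (s−f)), so DoF = Df − Dn = 2·s·(s−f)·h / (h² − (s−f)²).
That is a quadratic in h: DoF·h² − 2·s·(s−f)·h − DoF·(s−f)² = 0 ⇒ h = (s−f)·(s + √(s² + DoF²)) / DoF = 362 × (380 + √(380² + 59.8²)) / 59.8 = 362 × (380 + 384.677) / 59.8 ≈ 4629.0 mm.
Then N = f²/(c·h) = 18² / (0.005 × 4629.0) = 324 / 23.145 ≈ 14.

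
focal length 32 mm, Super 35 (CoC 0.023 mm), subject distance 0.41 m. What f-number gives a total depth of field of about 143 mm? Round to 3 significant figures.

f/20

Write h = H − f = f²/(N·c). The thin-lens limits are Dn = s·h/(h + (s−f)) and Df = s·h/(h − (s−f)), so DoF = Df − Dn = 2·s·(s−f)·h / (h² − (s−f)²).
That is a quadratic in h: DoF·h² − 2·s·(s−f)·h − DoF·(s−f)² = 0 ⇒ h = (s−f)·(s + √(s² + DoF²)) / DoF = 378 × (410 + √(410² + 143²)) / 143 = 378 × (410 + 434.222) / 143 ≈ 2231.6 mm.
Then N = f²/(c·h) = 32² / (0.023 × 2231.6) = 1024 / 51.326 ≈ 20.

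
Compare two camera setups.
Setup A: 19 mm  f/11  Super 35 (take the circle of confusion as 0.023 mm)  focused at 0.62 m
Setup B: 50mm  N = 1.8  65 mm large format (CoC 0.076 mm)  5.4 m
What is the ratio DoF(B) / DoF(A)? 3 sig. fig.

Setup A: H = 19²/(11×0.023) + 19 ≈ 1445.9 mm; DoF = Df − Dn = 1071.18 − 436.25 ≈ 634.93 mm.
Setup B: H = 50²/(1.8×0.076) + 50 ≈ 18324.9 mm; DoF = Df − Dn = 7635.2 − 4177.1 ≈ 3458.1 mm.
Ratio = 3458.1 / 634.93 ≈ 5.45.

5.45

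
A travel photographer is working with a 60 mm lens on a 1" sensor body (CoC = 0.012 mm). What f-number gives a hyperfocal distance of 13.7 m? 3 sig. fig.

f/22

Rearrange H = f²/(N·c) + f for N: N = f² / ((H − f)·c).
N = 60² / ((13700 − 60) × 0.012) = 3600 / 163.7 ≈ 22.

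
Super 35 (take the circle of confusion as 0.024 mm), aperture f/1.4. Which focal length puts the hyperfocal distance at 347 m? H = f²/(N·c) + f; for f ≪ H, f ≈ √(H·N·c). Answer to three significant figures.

From H = f²/(N·c) + f, with f ≪ H: f ≈ √(H·N·c) = √(347000 × 1.4 × 0.024) = √11659 ≈ 108.0 mm.
The +f correction barely moves this — solving exactly, f² + N·c·f − N·c·H = 0 ⇒ f = (−N·c + √((N·c)² + 4·N·c·H))/2 = (−0.0336 + √46637)/2 ≈ 107.96 mm, so f ≈ 108 mm.

108 mm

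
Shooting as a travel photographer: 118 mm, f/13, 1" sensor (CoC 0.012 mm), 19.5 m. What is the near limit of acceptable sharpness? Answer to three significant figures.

Hyperfocal distance H = f²/(N·c) + f = 118²/(13 × 0.012) + 118 = 13924/0.156 + 118 ≈ 89374.4 mm ≈ 89.37 m.
Near limit Dn = s·(H − f)/(H + s − 2f) = 19500 × (89374.4 − 118) / (89374.4 + 19500 − 2 × 118) = 19500 × 89256.4 / 108638.4 ≈ 16021 mm ≈ 16.0 m.

16.0 m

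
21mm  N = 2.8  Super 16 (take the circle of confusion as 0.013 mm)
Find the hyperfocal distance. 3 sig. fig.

12.1 m

Hyperfocal distance H = f²/(N·c) + f = 21²/(2.8 × 0.013) + 21 = 441/0.0364 + 21 ≈ 12136.4 mm ≈ 12.1 m.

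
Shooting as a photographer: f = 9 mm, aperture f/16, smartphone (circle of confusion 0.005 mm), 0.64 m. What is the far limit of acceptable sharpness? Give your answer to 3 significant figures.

1.70 m

Hyperfocal distance H = f²/(N·c) + f = 9²/(16 × 0.005) + 9 = 81/0.08 + 9 ≈ 1021.5 mm ≈ 1.022 m.
Far limit Df = s·(H − f)/(H − s) = 640 × (1021.5 − 9) / (1021.5 − 640) = 640 × 1012.5 / 381.5 ≈ 1698.6 mm ≈ 1.70 m.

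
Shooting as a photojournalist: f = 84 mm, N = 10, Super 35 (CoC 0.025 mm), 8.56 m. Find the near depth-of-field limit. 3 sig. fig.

6.58 m

Hyperfocal distance H = f²/(N·c) + f = 84²/(10 × 0.025) + 84 = 7056/0.25 + 84 ≈ 28308.0 mm ≈ 28.31 m.
Near limit Dn = s·(H − f)/(H + s − 2f) = 8560 × (28308.0 − 84) / (28308.0 + 8560 − 2 × 84) = 8560 × 28224.0 / 36700.0 ≈ 6583.0 mm ≈ 6.58 m.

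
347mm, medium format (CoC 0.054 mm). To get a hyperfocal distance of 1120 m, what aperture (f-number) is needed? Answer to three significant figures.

Rearrange H = f²/(N·c) + f for N: N = f² / ((H − f)·c).
N = 347² / ((1120000 − 347) × 0.054) = 120409 / 60461 ≈ 1.99.

f/1.99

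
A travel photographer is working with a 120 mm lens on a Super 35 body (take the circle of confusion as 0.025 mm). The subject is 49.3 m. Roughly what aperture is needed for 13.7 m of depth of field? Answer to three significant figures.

Write h = H − f = f²/(N·c). The thin-lens limits are Dn = s·h/(h + (s−f)) and Df = s·h/(h − (s−f)), so DoF = Df − Dn = 2·s·(s−f)·h / (h² − (s−f)²).
That is a quadratic in h: DoF·h² − 2·s·(s−f)·h − DoF·(s−f)² = 0 ⇒ h = (s−f)·(s + √(s² + DoF²)) / DoF = 49180 × (49300 + √(49300² + 13700²)) / 13700 = 49180 × (49300 + 51168.2) / 13700 ≈ 360659 mm.
Then N = f²/(c·h) = 120² / (0.025 × 360659) = 14400 / 9016.5 ≈ 1.60.

f/1.60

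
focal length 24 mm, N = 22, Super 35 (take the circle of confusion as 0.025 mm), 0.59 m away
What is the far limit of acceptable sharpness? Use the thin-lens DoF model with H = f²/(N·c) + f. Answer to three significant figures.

1.28 m

Hyperfocal distance H = f²/(N·c) + f = 24²/(22 × 0.025) + 24 = 576/0.55 + 24 ≈ 1071.3 mm ≈ 1.071 m.
Far limit Df = s·(H − f)/(H − s) = 590 × (1071.3 − 24) / (1071.3 − 590) = 590 × 1047.3 / 481.3 ≈ 1283.9 mm ≈ 1.28 m.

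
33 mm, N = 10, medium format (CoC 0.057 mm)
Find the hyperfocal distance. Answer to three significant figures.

Hyperfocal distance H = f²/(N·c) + f = 33²/(10 × 0.057) + 33 = 1089/0.57 + 33 ≈ 1943.5 mm ≈ 1.94 m.

1.94 m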